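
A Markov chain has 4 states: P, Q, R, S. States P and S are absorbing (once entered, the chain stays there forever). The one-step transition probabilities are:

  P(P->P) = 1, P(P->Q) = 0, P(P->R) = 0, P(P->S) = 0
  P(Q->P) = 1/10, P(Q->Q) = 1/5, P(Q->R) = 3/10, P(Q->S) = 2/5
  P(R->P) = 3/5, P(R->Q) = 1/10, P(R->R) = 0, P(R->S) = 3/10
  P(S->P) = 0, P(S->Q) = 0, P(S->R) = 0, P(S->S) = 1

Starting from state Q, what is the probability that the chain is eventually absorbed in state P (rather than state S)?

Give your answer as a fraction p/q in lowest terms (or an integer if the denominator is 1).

Let a_i = P(absorbed in P | start in state i).
Boundary conditions: a_P = 1, a_S = 0.
For each transient state i, a_i = sum_j P(i->j) * a_j:
  a_Q = 1/10*a_P + 1/5*a_Q + 3/10*a_R + 2/5*a_S
  a_R = 3/5*a_P + 1/10*a_Q + 0*a_R + 3/10*a_S

Substituting a_P = 1 and a_S = 0, rearrange to (I - Q) a = r where r[i] = P(i -> P):
  [4/5, -3/10] . (a_Q, a_R) = 1/10
  [-1/10, 1] . (a_Q, a_R) = 3/5

Solving yields:
  a_Q = 4/11
  a_R = 7/11

Starting state is Q, so the absorption probability is a_Q = 4/11.

Answer: 4/11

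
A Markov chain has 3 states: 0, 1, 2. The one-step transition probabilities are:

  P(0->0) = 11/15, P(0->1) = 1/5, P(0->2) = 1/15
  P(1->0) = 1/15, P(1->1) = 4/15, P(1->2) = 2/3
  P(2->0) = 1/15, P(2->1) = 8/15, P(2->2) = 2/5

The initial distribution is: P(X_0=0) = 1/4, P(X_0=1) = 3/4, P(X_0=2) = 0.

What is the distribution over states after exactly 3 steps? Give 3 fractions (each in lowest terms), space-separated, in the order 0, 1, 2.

Propagating the distribution step by step (d_{t+1} = d_t * P):
d_0 = (0=1/4, 1=3/4, 2=0)
  d_1[0] = 1/4*11/15 + 3/4*1/15 + 0*1/15 = 7/30
  d_1[1] = 1/4*1/5 + 3/4*4/15 + 0*8/15 = 1/4
  d_1[2] = 1/4*1/15 + 3/4*2/3 + 0*2/5 = 31/60
d_1 = (0=7/30, 1=1/4, 2=31/60)
  d_2[0] = 7/30*11/15 + 1/4*1/15 + 31/60*1/15 = 2/9
  d_2[1] = 7/30*1/5 + 1/4*4/15 + 31/60*8/15 = 7/18
  d_2[2] = 7/30*1/15 + 1/4*2/3 + 31/60*2/5 = 7/18
d_2 = (0=2/9, 1=7/18, 2=7/18)
  d_3[0] = 2/9*11/15 + 7/18*1/15 + 7/18*1/15 = 29/135
  d_3[1] = 2/9*1/5 + 7/18*4/15 + 7/18*8/15 = 16/45
  d_3[2] = 2/9*1/15 + 7/18*2/3 + 7/18*2/5 = 58/135
d_3 = (0=29/135, 1=16/45, 2=58/135)

Answer: 29/135 16/45 58/135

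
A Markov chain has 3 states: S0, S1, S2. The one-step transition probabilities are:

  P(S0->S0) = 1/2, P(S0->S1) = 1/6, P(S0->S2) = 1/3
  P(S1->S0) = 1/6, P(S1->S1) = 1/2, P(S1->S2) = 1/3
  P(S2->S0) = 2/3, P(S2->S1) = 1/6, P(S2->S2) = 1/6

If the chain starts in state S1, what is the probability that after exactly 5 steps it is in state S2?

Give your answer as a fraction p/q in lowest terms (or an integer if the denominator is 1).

Computing P^5 by repeated multiplication:
P^1 =
  S0: [1/2, 1/6, 1/3]
  S1: [1/6, 1/2, 1/3]
  S2: [2/3, 1/6, 1/6]
P^2 =
  S0: [1/2, 2/9, 5/18]
  S1: [7/18, 1/3, 5/18]
  S2: [17/36, 2/9, 11/36]
P^3 =
  S0: [17/36, 13/54, 31/108]
  S1: [47/108, 5/18, 31/108]
  S2: [103/216, 13/54, 61/216]
P^4 =
  S0: [101/216, 20/81, 185/648]
  S1: [295/648, 7/27, 185/648]
  S2: [605/1296, 20/81, 371/1296]
P^5 =
  S0: [67/144, 121/486, 1111/3888]
  S1: [1793/3888, 41/162, 1111/3888]
  S2: [3619/7776, 121/486, 2221/7776]

(P^5)[S1 -> S2] = 1111/3888

Answer: 1111/3888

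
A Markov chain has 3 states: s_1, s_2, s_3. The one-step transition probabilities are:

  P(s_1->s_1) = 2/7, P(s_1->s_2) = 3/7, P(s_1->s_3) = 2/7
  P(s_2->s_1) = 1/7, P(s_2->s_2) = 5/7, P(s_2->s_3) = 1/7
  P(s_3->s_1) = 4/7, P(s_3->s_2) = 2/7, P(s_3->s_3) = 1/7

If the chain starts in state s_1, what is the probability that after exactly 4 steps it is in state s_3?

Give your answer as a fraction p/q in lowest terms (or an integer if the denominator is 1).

Answer: 62/343

Derivation:
Computing P^4 by repeated multiplication:
P^1 =
  s_1: [2/7, 3/7, 2/7]
  s_2: [1/7, 5/7, 1/7]
  s_3: [4/7, 2/7, 1/7]
P^2 =
  s_1: [15/49, 25/49, 9/49]
  s_2: [11/49, 30/49, 8/49]
  s_3: [2/7, 24/49, 11/49]
P^3 =
  s_1: [13/49, 188/343, 64/343]
  s_2: [12/49, 199/343, 60/343]
  s_3: [96/343, 184/343, 9/49]
P^4 =
  s_1: [626/2401, 1341/2401, 62/343]
  s_2: [607/2401, 1367/2401, 61/343]
  s_3: [628/2401, 1334/2401, 439/2401]

(P^4)[s_1 -> s_3] = 62/343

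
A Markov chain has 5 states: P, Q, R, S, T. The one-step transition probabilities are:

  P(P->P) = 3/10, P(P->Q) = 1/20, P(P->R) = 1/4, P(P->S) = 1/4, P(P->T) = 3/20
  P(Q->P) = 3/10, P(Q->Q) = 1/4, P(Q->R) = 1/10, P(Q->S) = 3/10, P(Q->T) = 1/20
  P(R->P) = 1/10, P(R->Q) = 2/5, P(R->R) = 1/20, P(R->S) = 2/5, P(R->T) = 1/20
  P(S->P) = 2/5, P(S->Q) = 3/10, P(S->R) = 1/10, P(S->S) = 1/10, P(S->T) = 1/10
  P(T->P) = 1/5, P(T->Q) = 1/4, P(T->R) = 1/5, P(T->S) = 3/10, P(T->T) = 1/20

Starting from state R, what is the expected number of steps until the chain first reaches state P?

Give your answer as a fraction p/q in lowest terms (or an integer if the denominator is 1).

Let h_i = expected steps to first reach P from state i.
Boundary: h_P = 0.
First-step equations for the other states:
  h_Q = 1 + 3/10*h_P + 1/4*h_Q + 1/10*h_R + 3/10*h_S + 1/20*h_T
  h_R = 1 + 1/10*h_P + 2/5*h_Q + 1/20*h_R + 2/5*h_S + 1/20*h_T
  h_S = 1 + 2/5*h_P + 3/10*h_Q + 1/10*h_R + 1/10*h_S + 1/10*h_T
  h_T = 1 + 1/5*h_P + 1/4*h_Q + 1/5*h_R + 3/10*h_S + 1/20*h_T

Substituting h_P = 0 and rearranging gives the linear system (I - Q) h = 1:
  [3/4, -1/10, -3/10, -1/20] . (h_Q, h_R, h_S, h_T) = 1
  [-2/5, 19/20, -2/5, -1/20] . (h_Q, h_R, h_S, h_T) = 1
  [-3/10, -1/10, 9/10, -1/10] . (h_Q, h_R, h_S, h_T) = 1
  [-1/4, -1/5, -3/10, 19/20] . (h_Q, h_R, h_S, h_T) = 1

Solving yields:
  h_Q = 50380/15079
  h_R = 59600/15079
  h_S = 46430/15079
  h_T = 56340/15079

Starting state is R, so the expected hitting time is h_R = 59600/15079.

Answer: 59600/15079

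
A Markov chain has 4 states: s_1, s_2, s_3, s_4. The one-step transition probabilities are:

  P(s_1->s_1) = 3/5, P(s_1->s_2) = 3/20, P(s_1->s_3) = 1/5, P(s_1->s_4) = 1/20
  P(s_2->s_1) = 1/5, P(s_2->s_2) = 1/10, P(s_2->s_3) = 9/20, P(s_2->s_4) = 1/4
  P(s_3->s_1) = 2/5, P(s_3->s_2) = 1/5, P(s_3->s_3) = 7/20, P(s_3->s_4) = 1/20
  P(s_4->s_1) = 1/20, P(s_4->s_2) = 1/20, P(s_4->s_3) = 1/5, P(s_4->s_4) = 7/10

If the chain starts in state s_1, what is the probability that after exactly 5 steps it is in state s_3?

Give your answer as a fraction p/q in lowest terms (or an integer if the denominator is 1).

Computing P^5 by repeated multiplication:
P^1 =
  s_1: [3/5, 3/20, 1/5, 1/20]
  s_2: [1/5, 1/10, 9/20, 1/4]
  s_3: [2/5, 1/5, 7/20, 1/20]
  s_4: [1/20, 1/20, 1/5, 7/10]
P^2 =
  s_1: [189/400, 59/400, 107/400, 9/80]
  s_2: [133/400, 57/400, 117/400, 93/400]
  s_3: [169/400, 61/400, 121/400, 49/400]
  s_4: [31/200, 7/80, 97/400, 103/200]
P^3 =
  s_1: [681/1600, 579/4000, 277/1000, 1221/8000]
  s_2: [2853/8000, 537/4000, 559/2000, 1837/8000]
  s_3: [3289/8000, 581/4000, 567/2000, 1281/8000]
  s_4: [933/4000, 17/160, 1033/4000, 1609/4000]
P^4 =
  s_1: [64441/160000, 2827/20000, 22219/80000, 5701/32000]
  s_2: [58257/160000, 1343/10000, 22039/80000, 36177/160000]
  s_3: [63541/160000, 1409/10000, 22307/80000, 29301/160000]
  s_4: [22769/80000, 939/8000, 2653/10000, 26617/80000]
P^5 =
  s_1: [249553/640000, 111203/800000, 443197/1600000, 621029/3200000]
  s_2: [1173837/3200000, 107559/800000, 439837/1600000, 716253/3200000]
  s_3: [1238881/3200000, 110867/800000, 443281/1600000, 631089/3200000]
  s_4: [507197/1600000, 993/8000, 215311/800000, 463581/1600000]

(P^5)[s_1 -> s_3] = 443197/1600000

Answer: 443197/1600000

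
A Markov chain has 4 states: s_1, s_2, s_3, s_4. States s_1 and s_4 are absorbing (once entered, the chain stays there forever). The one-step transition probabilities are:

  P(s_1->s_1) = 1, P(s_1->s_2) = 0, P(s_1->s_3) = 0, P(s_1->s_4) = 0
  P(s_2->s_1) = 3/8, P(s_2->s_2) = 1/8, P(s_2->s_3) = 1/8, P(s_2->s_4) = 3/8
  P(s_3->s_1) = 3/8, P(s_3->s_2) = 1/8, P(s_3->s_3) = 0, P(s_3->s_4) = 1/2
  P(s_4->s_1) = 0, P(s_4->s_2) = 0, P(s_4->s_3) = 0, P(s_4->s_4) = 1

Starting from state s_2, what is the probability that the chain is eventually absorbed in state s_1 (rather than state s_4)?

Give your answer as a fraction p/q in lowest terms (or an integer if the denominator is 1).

Answer: 27/55

Derivation:
Let a_i = P(absorbed in s_1 | start in state i).
Boundary conditions: a_s_1 = 1, a_s_4 = 0.
For each transient state i, a_i = sum_j P(i->j) * a_j:
  a_s_2 = 3/8*a_s_1 + 1/8*a_s_2 + 1/8*a_s_3 + 3/8*a_s_4
  a_s_3 = 3/8*a_s_1 + 1/8*a_s_2 + 0*a_s_3 + 1/2*a_s_4

Substituting a_s_1 = 1 and a_s_4 = 0, rearrange to (I - Q) a = r where r[i] = P(i -> s_1):
  [7/8, -1/8] . (a_s_2, a_s_3) = 3/8
  [-1/8, 1] . (a_s_2, a_s_3) = 3/8

Solving yields:
  a_s_2 = 27/55
  a_s_3 = 24/55

Starting state is s_2, so the absorption probability is a_s_2 = 27/55.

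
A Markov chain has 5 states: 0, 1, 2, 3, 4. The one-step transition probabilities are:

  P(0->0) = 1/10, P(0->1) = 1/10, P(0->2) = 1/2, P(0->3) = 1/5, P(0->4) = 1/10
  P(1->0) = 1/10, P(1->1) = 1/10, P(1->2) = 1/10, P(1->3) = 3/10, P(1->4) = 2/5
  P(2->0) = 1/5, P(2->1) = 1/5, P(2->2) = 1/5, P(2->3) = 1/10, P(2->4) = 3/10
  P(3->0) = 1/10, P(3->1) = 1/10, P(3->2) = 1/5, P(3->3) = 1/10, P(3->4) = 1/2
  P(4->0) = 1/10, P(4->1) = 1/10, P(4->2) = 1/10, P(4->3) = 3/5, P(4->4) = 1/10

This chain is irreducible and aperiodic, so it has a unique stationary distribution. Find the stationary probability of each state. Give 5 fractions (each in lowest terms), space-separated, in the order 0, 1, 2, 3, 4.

The stationary distribution satisfies pi = pi * P, i.e.:
  pi_0 = 1/10*pi_0 + 1/10*pi_1 + 1/5*pi_2 + 1/10*pi_3 + 1/10*pi_4
  pi_1 = 1/10*pi_0 + 1/10*pi_1 + 1/5*pi_2 + 1/10*pi_3 + 1/10*pi_4
  pi_2 = 1/2*pi_0 + 1/10*pi_1 + 1/5*pi_2 + 1/5*pi_3 + 1/10*pi_4
  pi_3 = 1/5*pi_0 + 3/10*pi_1 + 1/10*pi_2 + 1/10*pi_3 + 3/5*pi_4
  pi_4 = 1/10*pi_0 + 2/5*pi_1 + 3/10*pi_2 + 1/2*pi_3 + 1/10*pi_4
with normalization: pi_0 + pi_1 + pi_2 + pi_3 + pi_4 = 1.

Using the first 4 balance equations plus normalization, the linear system A*pi = b is:
  [-9/10, 1/10, 1/5, 1/10, 1/10] . pi = 0
  [1/10, -9/10, 1/5, 1/10, 1/10] . pi = 0
  [1/2, 1/10, -4/5, 1/5, 1/10] . pi = 0
  [1/5, 3/10, 1/10, -9/10, 3/5] . pi = 0
  [1, 1, 1, 1, 1] . pi = 1

Solving yields:
  pi_0 = 161/1347
  pi_1 = 161/1347
  pi_2 = 263/1347
  pi_3 = 376/1347
  pi_4 = 386/1347

Verification (pi * P):
  161/1347*1/10 + 161/1347*1/10 + 263/1347*1/5 + 376/1347*1/10 + 386/1347*1/10 = 161/1347 = pi_0  (ok)
  161/1347*1/10 + 161/1347*1/10 + 263/1347*1/5 + 376/1347*1/10 + 386/1347*1/10 = 161/1347 = pi_1  (ok)
  161/1347*1/2 + 161/1347*1/10 + 263/1347*1/5 + 376/1347*1/5 + 386/1347*1/10 = 263/1347 = pi_2  (ok)
  161/1347*1/5 + 161/1347*3/10 + 263/1347*1/10 + 376/1347*1/10 + 386/1347*3/5 = 376/1347 = pi_3  (ok)
  161/1347*1/10 + 161/1347*2/5 + 263/1347*3/10 + 376/1347*1/2 + 386/1347*1/10 = 386/1347 = pi_4  (ok)

Answer: 161/1347 161/1347 263/1347 376/1347 386/1347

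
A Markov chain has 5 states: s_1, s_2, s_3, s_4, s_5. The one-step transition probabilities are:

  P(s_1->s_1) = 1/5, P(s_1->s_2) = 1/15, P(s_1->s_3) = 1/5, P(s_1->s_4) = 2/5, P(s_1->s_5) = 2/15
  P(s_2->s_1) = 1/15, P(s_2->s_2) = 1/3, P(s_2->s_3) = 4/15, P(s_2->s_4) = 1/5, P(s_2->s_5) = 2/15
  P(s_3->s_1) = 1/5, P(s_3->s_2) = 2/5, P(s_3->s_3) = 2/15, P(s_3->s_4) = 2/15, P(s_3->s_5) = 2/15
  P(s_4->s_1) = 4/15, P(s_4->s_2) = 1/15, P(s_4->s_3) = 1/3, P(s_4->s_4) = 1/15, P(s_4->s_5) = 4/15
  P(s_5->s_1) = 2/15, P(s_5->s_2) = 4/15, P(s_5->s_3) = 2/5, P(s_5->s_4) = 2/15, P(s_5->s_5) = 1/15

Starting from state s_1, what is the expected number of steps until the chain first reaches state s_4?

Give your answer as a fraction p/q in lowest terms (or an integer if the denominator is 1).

Let h_i = expected steps to first reach s_4 from state i.
Boundary: h_s_4 = 0.
First-step equations for the other states:
  h_s_1 = 1 + 1/5*h_s_1 + 1/15*h_s_2 + 1/5*h_s_3 + 2/5*h_s_4 + 2/15*h_s_5
  h_s_2 = 1 + 1/15*h_s_1 + 1/3*h_s_2 + 4/15*h_s_3 + 1/5*h_s_4 + 2/15*h_s_5
  h_s_3 = 1 + 1/5*h_s_1 + 2/5*h_s_2 + 2/15*h_s_3 + 2/15*h_s_4 + 2/15*h_s_5
  h_s_5 = 1 + 2/15*h_s_1 + 4/15*h_s_2 + 2/5*h_s_3 + 2/15*h_s_4 + 1/15*h_s_5

Substituting h_s_4 = 0 and rearranging gives the linear system (I - Q) h = 1:
  [4/5, -1/15, -1/5, -2/15] . (h_s_1, h_s_2, h_s_3, h_s_5) = 1
  [-1/15, 2/3, -4/15, -2/15] . (h_s_1, h_s_2, h_s_3, h_s_5) = 1
  [-1/5, -2/5, 13/15, -2/15] . (h_s_1, h_s_2, h_s_3, h_s_5) = 1
  [-2/15, -4/15, -2/5, 14/15] . (h_s_1, h_s_2, h_s_3, h_s_5) = 1

Solving yields:
  h_s_1 = 20520/5359
  h_s_2 = 26760/5359
  h_s_3 = 1200/233
  h_s_5 = 56295/10718

Starting state is s_1, so the expected hitting time is h_s_1 = 20520/5359.

Answer: 20520/5359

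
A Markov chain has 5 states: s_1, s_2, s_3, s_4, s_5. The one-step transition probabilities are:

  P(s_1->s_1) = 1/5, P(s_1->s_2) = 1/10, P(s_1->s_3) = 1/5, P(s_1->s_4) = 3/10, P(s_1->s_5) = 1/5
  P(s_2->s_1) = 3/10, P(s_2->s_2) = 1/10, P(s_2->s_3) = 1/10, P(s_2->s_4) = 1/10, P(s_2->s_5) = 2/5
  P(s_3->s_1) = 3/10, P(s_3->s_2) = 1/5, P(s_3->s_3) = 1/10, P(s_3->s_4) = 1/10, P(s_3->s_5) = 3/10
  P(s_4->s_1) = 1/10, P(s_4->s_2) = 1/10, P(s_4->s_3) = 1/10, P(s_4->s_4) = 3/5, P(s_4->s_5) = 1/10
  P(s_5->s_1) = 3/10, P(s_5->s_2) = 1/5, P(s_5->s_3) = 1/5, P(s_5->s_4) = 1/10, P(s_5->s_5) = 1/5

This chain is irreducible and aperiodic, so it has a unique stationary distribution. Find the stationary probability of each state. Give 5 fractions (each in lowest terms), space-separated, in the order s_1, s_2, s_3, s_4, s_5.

Answer: 13/59 8/59 93/649 17/59 138/649

Derivation:
The stationary distribution satisfies pi = pi * P, i.e.:
  pi_s_1 = 1/5*pi_s_1 + 3/10*pi_s_2 + 3/10*pi_s_3 + 1/10*pi_s_4 + 3/10*pi_s_5
  pi_s_2 = 1/10*pi_s_1 + 1/10*pi_s_2 + 1/5*pi_s_3 + 1/10*pi_s_4 + 1/5*pi_s_5
  pi_s_3 = 1/5*pi_s_1 + 1/10*pi_s_2 + 1/10*pi_s_3 + 1/10*pi_s_4 + 1/5*pi_s_5
  pi_s_4 = 3/10*pi_s_1 + 1/10*pi_s_2 + 1/10*pi_s_3 + 3/5*pi_s_4 + 1/10*pi_s_5
  pi_s_5 = 1/5*pi_s_1 + 2/5*pi_s_2 + 3/10*pi_s_3 + 1/10*pi_s_4 + 1/5*pi_s_5
with normalization: pi_s_1 + pi_s_2 + pi_s_3 + pi_s_4 + pi_s_5 = 1.

Using the first 4 balance equations plus normalization, the linear system A*pi = b is:
  [-4/5, 3/10, 3/10, 1/10, 3/10] . pi = 0
  [1/10, -9/10, 1/5, 1/10, 1/5] . pi = 0
  [1/5, 1/10, -9/10, 1/10, 1/5] . pi = 0
  [3/10, 1/10, 1/10, -2/5, 1/10] . pi = 0
  [1, 1, 1, 1, 1] . pi = 1

Solving yields:
  pi_s_1 = 13/59
  pi_s_2 = 8/59
  pi_s_3 = 93/649
  pi_s_4 = 17/59
  pi_s_5 = 138/649

Verification (pi * P):
  13/59*1/5 + 8/59*3/10 + 93/649*3/10 + 17/59*1/10 + 138/649*3/10 = 13/59 = pi_s_1  (ok)
  13/59*1/10 + 8/59*1/10 + 93/649*1/5 + 17/59*1/10 + 138/649*1/5 = 8/59 = pi_s_2  (ok)
  13/59*1/5 + 8/59*1/10 + 93/649*1/10 + 17/59*1/10 + 138/649*1/5 = 93/649 = pi_s_3  (ok)
  13/59*3/10 + 8/59*1/10 + 93/649*1/10 + 17/59*3/5 + 138/649*1/10 = 17/59 = pi_s_4  (ok)
  13/59*1/5 + 8/59*2/5 + 93/649*3/10 + 17/59*1/10 + 138/649*1/5 = 138/649 = pi_s_5  (ok)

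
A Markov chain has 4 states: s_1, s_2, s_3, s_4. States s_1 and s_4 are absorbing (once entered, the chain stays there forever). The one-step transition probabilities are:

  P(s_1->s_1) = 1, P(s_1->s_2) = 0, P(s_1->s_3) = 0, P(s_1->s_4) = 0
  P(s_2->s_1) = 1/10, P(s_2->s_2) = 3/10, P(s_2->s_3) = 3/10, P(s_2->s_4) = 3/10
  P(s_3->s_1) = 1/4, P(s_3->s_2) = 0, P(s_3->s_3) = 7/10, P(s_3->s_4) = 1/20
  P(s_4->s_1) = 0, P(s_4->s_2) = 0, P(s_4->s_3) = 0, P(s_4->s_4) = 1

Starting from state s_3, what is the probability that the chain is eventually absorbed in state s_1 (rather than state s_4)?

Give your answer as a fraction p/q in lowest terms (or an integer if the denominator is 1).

Answer: 5/6

Derivation:
Let a_i = P(absorbed in s_1 | start in state i).
Boundary conditions: a_s_1 = 1, a_s_4 = 0.
For each transient state i, a_i = sum_j P(i->j) * a_j:
  a_s_2 = 1/10*a_s_1 + 3/10*a_s_2 + 3/10*a_s_3 + 3/10*a_s_4
  a_s_3 = 1/4*a_s_1 + 0*a_s_2 + 7/10*a_s_3 + 1/20*a_s_4

Substituting a_s_1 = 1 and a_s_4 = 0, rearrange to (I - Q) a = r where r[i] = P(i -> s_1):
  [7/10, -3/10] . (a_s_2, a_s_3) = 1/10
  [0, 3/10] . (a_s_2, a_s_3) = 1/4

Solving yields:
  a_s_2 = 1/2
  a_s_3 = 5/6

Starting state is s_3, so the absorption probability is a_s_3 = 5/6.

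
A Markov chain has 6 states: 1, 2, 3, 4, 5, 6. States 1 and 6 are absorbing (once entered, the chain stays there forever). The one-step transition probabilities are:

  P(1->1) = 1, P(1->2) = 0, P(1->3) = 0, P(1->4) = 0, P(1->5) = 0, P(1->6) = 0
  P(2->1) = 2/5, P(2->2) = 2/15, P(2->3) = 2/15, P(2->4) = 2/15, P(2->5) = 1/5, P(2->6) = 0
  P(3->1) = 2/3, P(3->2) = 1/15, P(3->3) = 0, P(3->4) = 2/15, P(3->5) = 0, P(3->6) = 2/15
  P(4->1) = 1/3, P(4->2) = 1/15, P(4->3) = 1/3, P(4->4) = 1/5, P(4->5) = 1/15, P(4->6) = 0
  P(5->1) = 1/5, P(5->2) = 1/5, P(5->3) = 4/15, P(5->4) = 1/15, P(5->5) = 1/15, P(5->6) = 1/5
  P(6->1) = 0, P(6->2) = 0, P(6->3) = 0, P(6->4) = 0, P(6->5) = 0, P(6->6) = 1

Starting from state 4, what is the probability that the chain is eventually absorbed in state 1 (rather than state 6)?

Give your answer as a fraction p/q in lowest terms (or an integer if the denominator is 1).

Answer: 25138/27823

Derivation:
Let a_i = P(absorbed in 1 | start in state i).
Boundary conditions: a_1 = 1, a_6 = 0.
For each transient state i, a_i = sum_j P(i->j) * a_j:
  a_2 = 2/5*a_1 + 2/15*a_2 + 2/15*a_3 + 2/15*a_4 + 1/5*a_5 + 0*a_6
  a_3 = 2/3*a_1 + 1/15*a_2 + 0*a_3 + 2/15*a_4 + 0*a_5 + 2/15*a_6
  a_4 = 1/3*a_1 + 1/15*a_2 + 1/3*a_3 + 1/5*a_4 + 1/15*a_5 + 0*a_6
  a_5 = 1/5*a_1 + 1/5*a_2 + 4/15*a_3 + 1/15*a_4 + 1/15*a_5 + 1/5*a_6

Substituting a_1 = 1 and a_6 = 0, rearrange to (I - Q) a = r where r[i] = P(i -> 1):
  [13/15, -2/15, -2/15, -1/5] . (a_2, a_3, a_4, a_5) = 2/5
  [-1/15, 1, -2/15, 0] . (a_2, a_3, a_4, a_5) = 2/3
  [-1/15, -1/3, 4/5, -1/15] . (a_2, a_3, a_4, a_5) = 1/3
  [-1/5, -4/15, -1/15, 14/15] . (a_2, a_3, a_4, a_5) = 1/5

Solving yields:
  a_2 = 24909/27823
  a_3 = 23561/27823
  a_4 = 25138/27823
  a_5 = 19827/27823

Starting state is 4, so the absorption probability is a_4 = 25138/27823.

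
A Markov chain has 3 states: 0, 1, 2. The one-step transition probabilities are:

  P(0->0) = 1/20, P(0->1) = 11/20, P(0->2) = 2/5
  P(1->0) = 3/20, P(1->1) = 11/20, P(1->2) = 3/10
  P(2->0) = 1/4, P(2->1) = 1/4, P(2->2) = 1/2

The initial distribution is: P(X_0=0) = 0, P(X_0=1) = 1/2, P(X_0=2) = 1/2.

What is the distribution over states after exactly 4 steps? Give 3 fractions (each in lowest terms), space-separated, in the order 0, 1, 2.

Propagating the distribution step by step (d_{t+1} = d_t * P):
d_0 = (0=0, 1=1/2, 2=1/2)
  d_1[0] = 0*1/20 + 1/2*3/20 + 1/2*1/4 = 1/5
  d_1[1] = 0*11/20 + 1/2*11/20 + 1/2*1/4 = 2/5
  d_1[2] = 0*2/5 + 1/2*3/10 + 1/2*1/2 = 2/5
d_1 = (0=1/5, 1=2/5, 2=2/5)
  d_2[0] = 1/5*1/20 + 2/5*3/20 + 2/5*1/4 = 17/100
  d_2[1] = 1/5*11/20 + 2/5*11/20 + 2/5*1/4 = 43/100
  d_2[2] = 1/5*2/5 + 2/5*3/10 + 2/5*1/2 = 2/5
d_2 = (0=17/100, 1=43/100, 2=2/5)
  d_3[0] = 17/100*1/20 + 43/100*3/20 + 2/5*1/4 = 173/1000
  d_3[1] = 17/100*11/20 + 43/100*11/20 + 2/5*1/4 = 43/100
  d_3[2] = 17/100*2/5 + 43/100*3/10 + 2/5*1/2 = 397/1000
d_3 = (0=173/1000, 1=43/100, 2=397/1000)
  d_4[0] = 173/1000*1/20 + 43/100*3/20 + 397/1000*1/4 = 431/2500
  d_4[1] = 173/1000*11/20 + 43/100*11/20 + 397/1000*1/4 = 4309/10000
  d_4[2] = 173/1000*2/5 + 43/100*3/10 + 397/1000*1/2 = 3967/10000
d_4 = (0=431/2500, 1=4309/10000, 2=3967/10000)

Answer: 431/2500 4309/10000 3967/10000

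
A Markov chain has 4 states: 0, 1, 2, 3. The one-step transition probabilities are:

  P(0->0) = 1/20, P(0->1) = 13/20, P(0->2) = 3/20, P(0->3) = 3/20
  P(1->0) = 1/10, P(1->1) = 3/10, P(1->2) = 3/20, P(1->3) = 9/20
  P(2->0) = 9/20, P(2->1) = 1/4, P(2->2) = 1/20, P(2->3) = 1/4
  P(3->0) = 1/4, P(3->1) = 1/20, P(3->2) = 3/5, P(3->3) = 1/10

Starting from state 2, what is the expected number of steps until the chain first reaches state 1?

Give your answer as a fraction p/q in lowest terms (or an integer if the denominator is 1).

Let h_i = expected steps to first reach 1 from state i.
Boundary: h_1 = 0.
First-step equations for the other states:
  h_0 = 1 + 1/20*h_0 + 13/20*h_1 + 3/20*h_2 + 3/20*h_3
  h_2 = 1 + 9/20*h_0 + 1/4*h_1 + 1/20*h_2 + 1/4*h_3
  h_3 = 1 + 1/4*h_0 + 1/20*h_1 + 3/5*h_2 + 1/10*h_3

Substituting h_1 = 0 and rearranging gives the linear system (I - Q) h = 1:
  [19/20, -3/20, -3/20] . (h_0, h_2, h_3) = 1
  [-9/20, 19/20, -1/4] . (h_0, h_2, h_3) = 1
  [-1/4, -3/5, 9/10] . (h_0, h_2, h_3) = 1

Solving yields:
  h_0 = 740/349
  h_2 = 1060/349
  h_3 = 1300/349

Starting state is 2, so the expected hitting time is h_2 = 1060/349.

Answer: 1060/349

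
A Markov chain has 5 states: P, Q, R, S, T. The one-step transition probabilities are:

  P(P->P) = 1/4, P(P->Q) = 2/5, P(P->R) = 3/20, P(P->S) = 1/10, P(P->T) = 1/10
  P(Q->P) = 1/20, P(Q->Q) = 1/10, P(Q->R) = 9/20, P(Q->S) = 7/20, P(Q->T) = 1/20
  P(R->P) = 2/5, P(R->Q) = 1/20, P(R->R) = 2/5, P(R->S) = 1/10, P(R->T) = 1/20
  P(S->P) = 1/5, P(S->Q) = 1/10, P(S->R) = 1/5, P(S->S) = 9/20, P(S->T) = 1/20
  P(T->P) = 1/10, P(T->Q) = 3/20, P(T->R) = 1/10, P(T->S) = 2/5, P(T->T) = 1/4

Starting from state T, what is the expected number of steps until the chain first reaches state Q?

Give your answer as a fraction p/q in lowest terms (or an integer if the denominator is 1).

Answer: 12160/2081

Derivation:
Let h_i = expected steps to first reach Q from state i.
Boundary: h_Q = 0.
First-step equations for the other states:
  h_P = 1 + 1/4*h_P + 2/5*h_Q + 3/20*h_R + 1/10*h_S + 1/10*h_T
  h_R = 1 + 2/5*h_P + 1/20*h_Q + 2/5*h_R + 1/10*h_S + 1/20*h_T
  h_S = 1 + 1/5*h_P + 1/10*h_Q + 1/5*h_R + 9/20*h_S + 1/20*h_T
  h_T = 1 + 1/10*h_P + 3/20*h_Q + 1/10*h_R + 2/5*h_S + 1/4*h_T

Substituting h_Q = 0 and rearranging gives the linear system (I - Q) h = 1:
  [3/4, -3/20, -1/10, -1/10] . (h_P, h_R, h_S, h_T) = 1
  [-2/5, 3/5, -1/10, -1/20] . (h_P, h_R, h_S, h_T) = 1
  [-1/5, -1/5, 11/20, -1/20] . (h_P, h_R, h_S, h_T) = 1
  [-1/10, -1/10, -2/5, 3/4] . (h_P, h_R, h_S, h_T) = 1

Solving yields:
  h_P = 8495/2081
  h_R = 12215/2081
  h_S = 12420/2081
  h_T = 12160/2081

Starting state is T, so the expected hitting time is h_T = 12160/2081.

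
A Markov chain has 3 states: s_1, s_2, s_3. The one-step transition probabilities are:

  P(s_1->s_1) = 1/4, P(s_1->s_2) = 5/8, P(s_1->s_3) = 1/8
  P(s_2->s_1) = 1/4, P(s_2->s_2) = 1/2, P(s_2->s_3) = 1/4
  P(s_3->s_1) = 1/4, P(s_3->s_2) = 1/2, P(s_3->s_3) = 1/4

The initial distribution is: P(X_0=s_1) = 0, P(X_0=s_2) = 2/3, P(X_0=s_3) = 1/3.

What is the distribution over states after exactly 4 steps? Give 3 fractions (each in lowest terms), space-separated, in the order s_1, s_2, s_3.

Answer: 1/4 17/32 7/32

Derivation:
Propagating the distribution step by step (d_{t+1} = d_t * P):
d_0 = (s_1=0, s_2=2/3, s_3=1/3)
  d_1[s_1] = 0*1/4 + 2/3*1/4 + 1/3*1/4 = 1/4
  d_1[s_2] = 0*5/8 + 2/3*1/2 + 1/3*1/2 = 1/2
  d_1[s_3] = 0*1/8 + 2/3*1/4 + 1/3*1/4 = 1/4
d_1 = (s_1=1/4, s_2=1/2, s_3=1/4)
  d_2[s_1] = 1/4*1/4 + 1/2*1/4 + 1/4*1/4 = 1/4
  d_2[s_2] = 1/4*5/8 + 1/2*1/2 + 1/4*1/2 = 17/32
  d_2[s_3] = 1/4*1/8 + 1/2*1/4 + 1/4*1/4 = 7/32
d_2 = (s_1=1/4, s_2=17/32, s_3=7/32)
  d_3[s_1] = 1/4*1/4 + 17/32*1/4 + 7/32*1/4 = 1/4
  d_3[s_2] = 1/4*5/8 + 17/32*1/2 + 7/32*1/2 = 17/32
  d_3[s_3] = 1/4*1/8 + 17/32*1/4 + 7/32*1/4 = 7/32
d_3 = (s_1=1/4, s_2=17/32, s_3=7/32)
  d_4[s_1] = 1/4*1/4 + 17/32*1/4 + 7/32*1/4 = 1/4
  d_4[s_2] = 1/4*5/8 + 17/32*1/2 + 7/32*1/2 = 17/32
  d_4[s_3] = 1/4*1/8 + 17/32*1/4 + 7/32*1/4 = 7/32
d_4 = (s_1=1/4, s_2=17/32, s_3=7/32)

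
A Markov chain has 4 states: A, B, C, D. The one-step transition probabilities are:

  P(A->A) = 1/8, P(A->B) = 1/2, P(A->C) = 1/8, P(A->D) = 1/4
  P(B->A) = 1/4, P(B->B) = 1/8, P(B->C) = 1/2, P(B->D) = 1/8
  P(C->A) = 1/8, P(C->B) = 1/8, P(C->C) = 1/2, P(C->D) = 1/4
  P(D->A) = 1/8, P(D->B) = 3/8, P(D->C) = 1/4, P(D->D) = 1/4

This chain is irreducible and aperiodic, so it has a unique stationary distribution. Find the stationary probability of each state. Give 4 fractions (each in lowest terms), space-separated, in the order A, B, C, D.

Answer: 13/84 5/21 65/168 37/168

Derivation:
The stationary distribution satisfies pi = pi * P, i.e.:
  pi_A = 1/8*pi_A + 1/4*pi_B + 1/8*pi_C + 1/8*pi_D
  pi_B = 1/2*pi_A + 1/8*pi_B + 1/8*pi_C + 3/8*pi_D
  pi_C = 1/8*pi_A + 1/2*pi_B + 1/2*pi_C + 1/4*pi_D
  pi_D = 1/4*pi_A + 1/8*pi_B + 1/4*pi_C + 1/4*pi_D
with normalization: pi_A + pi_B + pi_C + pi_D = 1.

Using the first 3 balance equations plus normalization, the linear system A*pi = b is:
  [-7/8, 1/4, 1/8, 1/8] . pi = 0
  [1/2, -7/8, 1/8, 3/8] . pi = 0
  [1/8, 1/2, -1/2, 1/4] . pi = 0
  [1, 1, 1, 1] . pi = 1

Solving yields:
  pi_A = 13/84
  pi_B = 5/21
  pi_C = 65/168
  pi_D = 37/168

Verification (pi * P):
  13/84*1/8 + 5/21*1/4 + 65/168*1/8 + 37/168*1/8 = 13/84 = pi_A  (ok)
  13/84*1/2 + 5/21*1/8 + 65/168*1/8 + 37/168*3/8 = 5/21 = pi_B  (ok)
  13/84*1/8 + 5/21*1/2 + 65/168*1/2 + 37/168*1/4 = 65/168 = pi_C  (ok)
  13/84*1/4 + 5/21*1/8 + 65/168*1/4 + 37/168*1/4 = 37/168 = pi_D  (ok)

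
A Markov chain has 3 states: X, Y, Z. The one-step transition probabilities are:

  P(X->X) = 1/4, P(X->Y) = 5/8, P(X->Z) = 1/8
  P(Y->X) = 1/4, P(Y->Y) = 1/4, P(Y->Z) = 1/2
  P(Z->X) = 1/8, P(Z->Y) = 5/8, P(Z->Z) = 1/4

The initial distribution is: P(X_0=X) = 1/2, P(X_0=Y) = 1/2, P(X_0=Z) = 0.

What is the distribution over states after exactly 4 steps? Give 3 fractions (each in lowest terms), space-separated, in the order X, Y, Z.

Propagating the distribution step by step (d_{t+1} = d_t * P):
d_0 = (X=1/2, Y=1/2, Z=0)
  d_1[X] = 1/2*1/4 + 1/2*1/4 + 0*1/8 = 1/4
  d_1[Y] = 1/2*5/8 + 1/2*1/4 + 0*5/8 = 7/16
  d_1[Z] = 1/2*1/8 + 1/2*1/2 + 0*1/4 = 5/16
d_1 = (X=1/4, Y=7/16, Z=5/16)
  d_2[X] = 1/4*1/4 + 7/16*1/4 + 5/16*1/8 = 27/128
  d_2[Y] = 1/4*5/8 + 7/16*1/4 + 5/16*5/8 = 59/128
  d_2[Z] = 1/4*1/8 + 7/16*1/2 + 5/16*1/4 = 21/64
d_2 = (X=27/128, Y=59/128, Z=21/64)
  d_3[X] = 27/128*1/4 + 59/128*1/4 + 21/64*1/8 = 107/512
  d_3[Y] = 27/128*5/8 + 59/128*1/4 + 21/64*5/8 = 463/1024
  d_3[Z] = 27/128*1/8 + 59/128*1/2 + 21/64*1/4 = 347/1024
d_3 = (X=107/512, Y=463/1024, Z=347/1024)
  d_4[X] = 107/512*1/4 + 463/1024*1/4 + 347/1024*1/8 = 1701/8192
  d_4[Y] = 107/512*5/8 + 463/1024*1/4 + 347/1024*5/8 = 3731/8192
  d_4[Z] = 107/512*1/8 + 463/1024*1/2 + 347/1024*1/4 = 345/1024
d_4 = (X=1701/8192, Y=3731/8192, Z=345/1024)

Answer: 1701/8192 3731/8192 345/1024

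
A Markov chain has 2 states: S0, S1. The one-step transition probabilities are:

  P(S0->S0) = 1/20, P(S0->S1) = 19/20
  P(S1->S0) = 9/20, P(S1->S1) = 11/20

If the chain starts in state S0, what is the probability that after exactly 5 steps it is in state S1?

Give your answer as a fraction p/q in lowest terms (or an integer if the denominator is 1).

Computing P^5 by repeated multiplication:
P^1 =
  S0: [1/20, 19/20]
  S1: [9/20, 11/20]
P^2 =
  S0: [43/100, 57/100]
  S1: [27/100, 73/100]
P^3 =
  S0: [139/500, 361/500]
  S1: [171/500, 329/500]
P^4 =
  S0: [847/2500, 1653/2500]
  S1: [783/2500, 1717/2500]
P^5 =
  S0: [3931/12500, 8569/12500]
  S1: [4059/12500, 8441/12500]

(P^5)[S0 -> S1] = 8569/12500

Answer: 8569/12500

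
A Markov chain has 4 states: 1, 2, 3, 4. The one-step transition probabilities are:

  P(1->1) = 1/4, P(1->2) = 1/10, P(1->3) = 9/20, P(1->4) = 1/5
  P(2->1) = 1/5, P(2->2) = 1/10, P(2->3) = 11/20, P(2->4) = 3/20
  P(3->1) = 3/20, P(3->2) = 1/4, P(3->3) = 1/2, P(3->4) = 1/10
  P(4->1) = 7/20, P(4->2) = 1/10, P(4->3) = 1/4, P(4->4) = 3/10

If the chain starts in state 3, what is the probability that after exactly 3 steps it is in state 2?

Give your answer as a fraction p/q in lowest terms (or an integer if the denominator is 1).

Computing P^3 by repeated multiplication:
P^1 =
  1: [1/4, 1/10, 9/20, 1/5]
  2: [1/5, 1/10, 11/20, 3/20]
  3: [3/20, 1/4, 1/2, 1/10]
  4: [7/20, 1/10, 1/4, 3/10]
P^2 =
  1: [11/50, 67/400, 177/400, 17/100]
  2: [41/200, 73/400, 183/400, 31/200]
  3: [79/400, 7/40, 12/25, 59/400]
  4: [1/4, 11/80, 33/80, 1/5]
P^3 =
  1: [343/1600, 1331/8000, 3639/8000, 263/1600]
  2: [337/1600, 1349/8000, 3681/8000, 257/1600]
  3: [26/125, 43/250, 231/500, 79/500]
  4: [71/320, 259/1600, 711/1600, 11/64]

(P^3)[3 -> 2] = 43/250

Answer: 43/250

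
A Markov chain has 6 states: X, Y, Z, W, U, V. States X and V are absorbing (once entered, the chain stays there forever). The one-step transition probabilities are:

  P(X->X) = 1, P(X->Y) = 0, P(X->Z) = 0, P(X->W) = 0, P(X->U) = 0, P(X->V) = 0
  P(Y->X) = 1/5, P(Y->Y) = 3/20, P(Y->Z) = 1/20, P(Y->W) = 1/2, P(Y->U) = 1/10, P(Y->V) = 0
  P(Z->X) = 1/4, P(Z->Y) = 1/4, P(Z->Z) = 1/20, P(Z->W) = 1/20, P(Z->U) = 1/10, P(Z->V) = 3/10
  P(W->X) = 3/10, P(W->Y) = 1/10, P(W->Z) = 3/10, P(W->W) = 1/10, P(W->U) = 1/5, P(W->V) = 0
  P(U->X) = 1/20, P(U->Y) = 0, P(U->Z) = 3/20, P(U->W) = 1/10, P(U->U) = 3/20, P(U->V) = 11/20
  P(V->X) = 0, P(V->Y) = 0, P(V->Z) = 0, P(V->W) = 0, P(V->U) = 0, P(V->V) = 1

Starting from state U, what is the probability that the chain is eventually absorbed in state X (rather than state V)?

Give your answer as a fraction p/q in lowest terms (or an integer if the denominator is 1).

Let a_i = P(absorbed in X | start in state i).
Boundary conditions: a_X = 1, a_V = 0.
For each transient state i, a_i = sum_j P(i->j) * a_j:
  a_Y = 1/5*a_X + 3/20*a_Y + 1/20*a_Z + 1/2*a_W + 1/10*a_U + 0*a_V
  a_Z = 1/4*a_X + 1/4*a_Y + 1/20*a_Z + 1/20*a_W + 1/10*a_U + 3/10*a_V
  a_W = 3/10*a_X + 1/10*a_Y + 3/10*a_Z + 1/10*a_W + 1/5*a_U + 0*a_V
  a_U = 1/20*a_X + 0*a_Y + 3/20*a_Z + 1/10*a_W + 3/20*a_U + 11/20*a_V

Substituting a_X = 1 and a_V = 0, rearrange to (I - Q) a = r where r[i] = P(i -> X):
  [17/20, -1/20, -1/2, -1/10] . (a_Y, a_Z, a_W, a_U) = 1/5
  [-1/4, 19/20, -1/20, -1/10] . (a_Y, a_Z, a_W, a_U) = 1/4
  [-1/10, -3/10, 9/10, -1/5] . (a_Y, a_Z, a_W, a_U) = 3/10
  [0, -3/20, -1/10, 17/20] . (a_Y, a_Z, a_W, a_U) = 1/20

Solving yields:
  a_Y = 12686/19419
  a_Z = 9526/19419
  a_W = 11999/19419
  a_U = 4235/19419

Starting state is U, so the absorption probability is a_U = 4235/19419.

Answer: 4235/19419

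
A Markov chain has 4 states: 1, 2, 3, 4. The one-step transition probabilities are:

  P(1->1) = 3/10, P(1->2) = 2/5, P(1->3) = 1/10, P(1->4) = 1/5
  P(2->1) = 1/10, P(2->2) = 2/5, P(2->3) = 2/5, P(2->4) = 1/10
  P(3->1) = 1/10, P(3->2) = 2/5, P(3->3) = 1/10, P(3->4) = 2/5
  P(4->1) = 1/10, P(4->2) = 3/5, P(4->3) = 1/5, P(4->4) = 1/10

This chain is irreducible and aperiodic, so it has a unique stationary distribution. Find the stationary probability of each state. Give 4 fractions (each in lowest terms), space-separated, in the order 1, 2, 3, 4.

The stationary distribution satisfies pi = pi * P, i.e.:
  pi_1 = 3/10*pi_1 + 1/10*pi_2 + 1/10*pi_3 + 1/10*pi_4
  pi_2 = 2/5*pi_1 + 2/5*pi_2 + 2/5*pi_3 + 3/5*pi_4
  pi_3 = 1/10*pi_1 + 2/5*pi_2 + 1/10*pi_3 + 1/5*pi_4
  pi_4 = 1/5*pi_1 + 1/10*pi_2 + 2/5*pi_3 + 1/10*pi_4
with normalization: pi_1 + pi_2 + pi_3 + pi_4 = 1.

Using the first 3 balance equations plus normalization, the linear system A*pi = b is:
  [-7/10, 1/10, 1/10, 1/10] . pi = 0
  [2/5, -3/5, 2/5, 3/5] . pi = 0
  [1/10, 2/5, -9/10, 1/5] . pi = 0
  [1, 1, 1, 1] . pi = 1

Solving yields:
  pi_1 = 1/8
  pi_2 = 7/16
  pi_3 = 1/4
  pi_4 = 3/16

Verification (pi * P):
  1/8*3/10 + 7/16*1/10 + 1/4*1/10 + 3/16*1/10 = 1/8 = pi_1  (ok)
  1/8*2/5 + 7/16*2/5 + 1/4*2/5 + 3/16*3/5 = 7/16 = pi_2  (ok)
  1/8*1/10 + 7/16*2/5 + 1/4*1/10 + 3/16*1/5 = 1/4 = pi_3  (ok)
  1/8*1/5 + 7/16*1/10 + 1/4*2/5 + 3/16*1/10 = 3/16 = pi_4  (ok)

Answer: 1/8 7/16 1/4 3/16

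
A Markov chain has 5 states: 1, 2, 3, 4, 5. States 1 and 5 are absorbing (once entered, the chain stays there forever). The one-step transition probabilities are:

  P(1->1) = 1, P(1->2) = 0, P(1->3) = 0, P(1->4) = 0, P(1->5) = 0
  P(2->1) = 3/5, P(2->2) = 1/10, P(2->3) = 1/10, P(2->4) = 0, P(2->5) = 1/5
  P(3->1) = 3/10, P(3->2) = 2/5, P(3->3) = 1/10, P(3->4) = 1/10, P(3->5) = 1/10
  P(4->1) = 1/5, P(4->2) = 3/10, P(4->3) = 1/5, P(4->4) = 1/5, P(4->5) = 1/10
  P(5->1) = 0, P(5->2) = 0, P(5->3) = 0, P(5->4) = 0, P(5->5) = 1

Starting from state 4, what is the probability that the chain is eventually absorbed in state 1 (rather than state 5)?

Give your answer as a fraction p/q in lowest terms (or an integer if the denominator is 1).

Let a_i = P(absorbed in 1 | start in state i).
Boundary conditions: a_1 = 1, a_5 = 0.
For each transient state i, a_i = sum_j P(i->j) * a_j:
  a_2 = 3/5*a_1 + 1/10*a_2 + 1/10*a_3 + 0*a_4 + 1/5*a_5
  a_3 = 3/10*a_1 + 2/5*a_2 + 1/10*a_3 + 1/10*a_4 + 1/10*a_5
  a_4 = 1/5*a_1 + 3/10*a_2 + 1/5*a_3 + 1/5*a_4 + 1/10*a_5

Substituting a_1 = 1 and a_5 = 0, rearrange to (I - Q) a = r where r[i] = P(i -> 1):
  [9/10, -1/10, 0] . (a_2, a_3, a_4) = 3/5
  [-2/5, 9/10, -1/10] . (a_2, a_3, a_4) = 3/10
  [-3/10, -1/5, 4/5] . (a_2, a_3, a_4) = 1/5

Solving yields:
  a_2 = 446/595
  a_3 = 444/595
  a_4 = 61/85

Starting state is 4, so the absorption probability is a_4 = 61/85.

Answer: 61/85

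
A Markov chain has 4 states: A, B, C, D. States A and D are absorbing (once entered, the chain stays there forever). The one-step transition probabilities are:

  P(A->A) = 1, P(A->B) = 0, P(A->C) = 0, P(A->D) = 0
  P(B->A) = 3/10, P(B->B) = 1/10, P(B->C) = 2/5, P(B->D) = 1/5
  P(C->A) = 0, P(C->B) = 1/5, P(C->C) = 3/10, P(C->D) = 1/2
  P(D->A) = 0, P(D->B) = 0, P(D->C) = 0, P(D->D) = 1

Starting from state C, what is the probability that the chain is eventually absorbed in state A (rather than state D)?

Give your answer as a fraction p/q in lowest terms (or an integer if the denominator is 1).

Let a_i = P(absorbed in A | start in state i).
Boundary conditions: a_A = 1, a_D = 0.
For each transient state i, a_i = sum_j P(i->j) * a_j:
  a_B = 3/10*a_A + 1/10*a_B + 2/5*a_C + 1/5*a_D
  a_C = 0*a_A + 1/5*a_B + 3/10*a_C + 1/2*a_D

Substituting a_A = 1 and a_D = 0, rearrange to (I - Q) a = r where r[i] = P(i -> A):
  [9/10, -2/5] . (a_B, a_C) = 3/10
  [-1/5, 7/10] . (a_B, a_C) = 0

Solving yields:
  a_B = 21/55
  a_C = 6/55

Starting state is C, so the absorption probability is a_C = 6/55.

Answer: 6/55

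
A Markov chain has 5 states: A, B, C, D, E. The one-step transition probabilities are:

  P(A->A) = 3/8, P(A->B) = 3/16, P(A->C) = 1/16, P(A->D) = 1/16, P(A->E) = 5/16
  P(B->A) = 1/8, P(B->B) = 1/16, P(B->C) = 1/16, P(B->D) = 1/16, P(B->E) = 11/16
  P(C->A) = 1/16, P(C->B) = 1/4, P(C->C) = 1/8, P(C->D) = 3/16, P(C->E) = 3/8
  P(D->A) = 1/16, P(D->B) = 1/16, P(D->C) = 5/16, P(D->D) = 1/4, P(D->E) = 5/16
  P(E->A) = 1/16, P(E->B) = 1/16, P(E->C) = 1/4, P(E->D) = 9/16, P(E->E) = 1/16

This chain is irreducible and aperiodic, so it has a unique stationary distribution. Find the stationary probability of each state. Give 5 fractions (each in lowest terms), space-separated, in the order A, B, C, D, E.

Answer: 195/1927 218/1927 1171/5781 557/1927 1700/5781

Derivation:
The stationary distribution satisfies pi = pi * P, i.e.:
  pi_A = 3/8*pi_A + 1/8*pi_B + 1/16*pi_C + 1/16*pi_D + 1/16*pi_E
  pi_B = 3/16*pi_A + 1/16*pi_B + 1/4*pi_C + 1/16*pi_D + 1/16*pi_E
  pi_C = 1/16*pi_A + 1/16*pi_B + 1/8*pi_C + 5/16*pi_D + 1/4*pi_E
  pi_D = 1/16*pi_A + 1/16*pi_B + 3/16*pi_C + 1/4*pi_D + 9/16*pi_E
  pi_E = 5/16*pi_A + 11/16*pi_B + 3/8*pi_C + 5/16*pi_D + 1/16*pi_E
with normalization: pi_A + pi_B + pi_C + pi_D + pi_E = 1.

Using the first 4 balance equations plus normalization, the linear system A*pi = b is:
  [-5/8, 1/8, 1/16, 1/16, 1/16] . pi = 0
  [3/16, -15/16, 1/4, 1/16, 1/16] . pi = 0
  [1/16, 1/16, -7/8, 5/16, 1/4] . pi = 0
  [1/16, 1/16, 3/16, -3/4, 9/16] . pi = 0
  [1, 1, 1, 1, 1] . pi = 1

Solving yields:
  pi_A = 195/1927
  pi_B = 218/1927
  pi_C = 1171/5781
  pi_D = 557/1927
  pi_E = 1700/5781

Verification (pi * P):
  195/1927*3/8 + 218/1927*1/8 + 1171/5781*1/16 + 557/1927*1/16 + 1700/5781*1/16 = 195/1927 = pi_A  (ok)
  195/1927*3/16 + 218/1927*1/16 + 1171/5781*1/4 + 557/1927*1/16 + 1700/5781*1/16 = 218/1927 = pi_B  (ok)
  195/1927*1/16 + 218/1927*1/16 + 1171/5781*1/8 + 557/1927*5/16 + 1700/5781*1/4 = 1171/5781 = pi_C  (ok)
  195/1927*1/16 + 218/1927*1/16 + 1171/5781*3/16 + 557/1927*1/4 + 1700/5781*9/16 = 557/1927 = pi_D  (ok)
  195/1927*5/16 + 218/1927*11/16 + 1171/5781*3/8 + 557/1927*5/16 + 1700/5781*1/16 = 1700/5781 = pi_E  (ok)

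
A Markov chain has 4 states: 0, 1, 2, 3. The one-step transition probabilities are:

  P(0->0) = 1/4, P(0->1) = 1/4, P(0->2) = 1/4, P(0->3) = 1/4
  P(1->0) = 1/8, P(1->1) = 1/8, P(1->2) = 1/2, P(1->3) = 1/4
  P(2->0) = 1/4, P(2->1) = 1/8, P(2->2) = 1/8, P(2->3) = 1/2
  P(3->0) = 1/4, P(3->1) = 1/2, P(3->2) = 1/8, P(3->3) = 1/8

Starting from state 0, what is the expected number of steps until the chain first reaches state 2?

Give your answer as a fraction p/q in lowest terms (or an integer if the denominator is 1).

Answer: 162/47

Derivation:
Let h_i = expected steps to first reach 2 from state i.
Boundary: h_2 = 0.
First-step equations for the other states:
  h_0 = 1 + 1/4*h_0 + 1/4*h_1 + 1/4*h_2 + 1/4*h_3
  h_1 = 1 + 1/8*h_0 + 1/8*h_1 + 1/2*h_2 + 1/4*h_3
  h_3 = 1 + 1/4*h_0 + 1/2*h_1 + 1/8*h_2 + 1/8*h_3

Substituting h_2 = 0 and rearranging gives the linear system (I - Q) h = 1:
  [3/4, -1/4, -1/4] . (h_0, h_1, h_3) = 1
  [-1/8, 7/8, -1/4] . (h_0, h_1, h_3) = 1
  [-1/4, -1/2, 7/8] . (h_0, h_1, h_3) = 1

Solving yields:
  h_0 = 162/47
  h_1 = 126/47
  h_3 = 172/47

Starting state is 0, so the expected hitting time is h_0 = 162/47.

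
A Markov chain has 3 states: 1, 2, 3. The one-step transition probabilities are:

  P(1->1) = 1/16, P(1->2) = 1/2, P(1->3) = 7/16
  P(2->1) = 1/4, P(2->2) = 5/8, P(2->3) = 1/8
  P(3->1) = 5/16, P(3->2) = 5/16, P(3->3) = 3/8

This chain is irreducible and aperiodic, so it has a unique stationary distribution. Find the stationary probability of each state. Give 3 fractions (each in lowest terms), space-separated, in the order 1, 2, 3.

Answer: 50/223 115/223 58/223

Derivation:
The stationary distribution satisfies pi = pi * P, i.e.:
  pi_1 = 1/16*pi_1 + 1/4*pi_2 + 5/16*pi_3
  pi_2 = 1/2*pi_1 + 5/8*pi_2 + 5/16*pi_3
  pi_3 = 7/16*pi_1 + 1/8*pi_2 + 3/8*pi_3
with normalization: pi_1 + pi_2 + pi_3 = 1.

Using the first 2 balance equations plus normalization, the linear system A*pi = b is:
  [-15/16, 1/4, 5/16] . pi = 0
  [1/2, -3/8, 5/16] . pi = 0
  [1, 1, 1] . pi = 1

Solving yields:
  pi_1 = 50/223
  pi_2 = 115/223
  pi_3 = 58/223

Verification (pi * P):
  50/223*1/16 + 115/223*1/4 + 58/223*5/16 = 50/223 = pi_1  (ok)
  50/223*1/2 + 115/223*5/8 + 58/223*5/16 = 115/223 = pi_2  (ok)
  50/223*7/16 + 115/223*1/8 + 58/223*3/8 = 58/223 = pi_3  (ok)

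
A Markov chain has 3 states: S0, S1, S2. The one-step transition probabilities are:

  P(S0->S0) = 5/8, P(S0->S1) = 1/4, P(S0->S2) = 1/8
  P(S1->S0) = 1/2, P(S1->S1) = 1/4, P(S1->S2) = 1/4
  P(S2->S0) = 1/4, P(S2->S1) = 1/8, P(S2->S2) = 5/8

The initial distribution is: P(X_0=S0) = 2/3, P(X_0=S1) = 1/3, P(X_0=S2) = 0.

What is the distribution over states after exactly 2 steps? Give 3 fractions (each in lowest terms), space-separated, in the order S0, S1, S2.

Answer: 17/32 11/48 23/96

Derivation:
Propagating the distribution step by step (d_{t+1} = d_t * P):
d_0 = (S0=2/3, S1=1/3, S2=0)
  d_1[S0] = 2/3*5/8 + 1/3*1/2 + 0*1/4 = 7/12
  d_1[S1] = 2/3*1/4 + 1/3*1/4 + 0*1/8 = 1/4
  d_1[S2] = 2/3*1/8 + 1/3*1/4 + 0*5/8 = 1/6
d_1 = (S0=7/12, S1=1/4, S2=1/6)
  d_2[S0] = 7/12*5/8 + 1/4*1/2 + 1/6*1/4 = 17/32
  d_2[S1] = 7/12*1/4 + 1/4*1/4 + 1/6*1/8 = 11/48
  d_2[S2] = 7/12*1/8 + 1/4*1/4 + 1/6*5/8 = 23/96
d_2 = (S0=17/32, S1=11/48, S2=23/96)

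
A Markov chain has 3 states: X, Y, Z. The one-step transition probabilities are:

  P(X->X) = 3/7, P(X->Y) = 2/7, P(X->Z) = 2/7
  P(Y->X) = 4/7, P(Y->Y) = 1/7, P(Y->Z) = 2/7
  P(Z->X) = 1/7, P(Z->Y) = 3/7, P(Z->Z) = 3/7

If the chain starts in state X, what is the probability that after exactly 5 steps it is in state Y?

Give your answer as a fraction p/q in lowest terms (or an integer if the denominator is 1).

Answer: 4902/16807

Derivation:
Computing P^5 by repeated multiplication:
P^1 =
  X: [3/7, 2/7, 2/7]
  Y: [4/7, 1/7, 2/7]
  Z: [1/7, 3/7, 3/7]
P^2 =
  X: [19/49, 2/7, 16/49]
  Y: [18/49, 15/49, 16/49]
  Z: [18/49, 2/7, 17/49]
P^3 =
  X: [129/343, 100/343, 114/343]
  Y: [130/343, 99/343, 114/343]
  Z: [127/343, 101/343, 115/343]
P^4 =
  X: [901/2401, 100/343, 800/2401]
  Y: [900/2401, 701/2401, 800/2401]
  Z: [900/2401, 100/343, 801/2401]
P^5 =
  X: [6303/16807, 4902/16807, 5602/16807]
  Y: [6304/16807, 4901/16807, 5602/16807]
  Z: [6301/16807, 4903/16807, 5603/16807]

(P^5)[X -> Y] = 4902/16807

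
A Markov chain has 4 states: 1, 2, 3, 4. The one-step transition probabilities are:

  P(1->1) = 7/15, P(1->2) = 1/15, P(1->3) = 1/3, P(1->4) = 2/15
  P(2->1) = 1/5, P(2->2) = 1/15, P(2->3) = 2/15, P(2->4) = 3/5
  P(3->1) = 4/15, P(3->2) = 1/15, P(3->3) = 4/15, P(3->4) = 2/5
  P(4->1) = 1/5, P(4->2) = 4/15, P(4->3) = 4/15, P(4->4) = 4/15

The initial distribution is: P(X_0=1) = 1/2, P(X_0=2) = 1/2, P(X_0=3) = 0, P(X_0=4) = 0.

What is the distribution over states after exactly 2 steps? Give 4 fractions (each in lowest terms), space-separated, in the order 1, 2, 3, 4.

Propagating the distribution step by step (d_{t+1} = d_t * P):
d_0 = (1=1/2, 2=1/2, 3=0, 4=0)
  d_1[1] = 1/2*7/15 + 1/2*1/5 + 0*4/15 + 0*1/5 = 1/3
  d_1[2] = 1/2*1/15 + 1/2*1/15 + 0*1/15 + 0*4/15 = 1/15
  d_1[3] = 1/2*1/3 + 1/2*2/15 + 0*4/15 + 0*4/15 = 7/30
  d_1[4] = 1/2*2/15 + 1/2*3/5 + 0*2/5 + 0*4/15 = 11/30
d_1 = (1=1/3, 2=1/15, 3=7/30, 4=11/30)
  d_2[1] = 1/3*7/15 + 1/15*1/5 + 7/30*4/15 + 11/30*1/5 = 137/450
  d_2[2] = 1/3*1/15 + 1/15*1/15 + 7/30*1/15 + 11/30*4/15 = 7/50
  d_2[3] = 1/3*1/3 + 1/15*2/15 + 7/30*4/15 + 11/30*4/15 = 7/25
  d_2[4] = 1/3*2/15 + 1/15*3/5 + 7/30*2/5 + 11/30*4/15 = 62/225
d_2 = (1=137/450, 2=7/50, 3=7/25, 4=62/225)

Answer: 137/450 7/50 7/25 62/225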